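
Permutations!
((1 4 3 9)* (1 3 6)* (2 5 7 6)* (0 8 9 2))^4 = (0 2 1 9 7)(3 6 8 5 4)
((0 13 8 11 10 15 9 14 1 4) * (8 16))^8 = ((0 13 16 8 11 10 15 9 14 1 4))^8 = (0 14 10 16 4 9 11 13 1 15 8)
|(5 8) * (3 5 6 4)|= |(3 5 8 6 4)|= 5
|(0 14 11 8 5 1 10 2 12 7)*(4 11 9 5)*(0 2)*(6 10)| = |(0 14 9 5 1 6 10)(2 12 7)(4 11 8)| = 21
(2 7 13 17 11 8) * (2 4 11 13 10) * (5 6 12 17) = (2 7 10)(4 11 8)(5 6 12 17 13) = [0, 1, 7, 3, 11, 6, 12, 10, 4, 9, 2, 8, 17, 5, 14, 15, 16, 13]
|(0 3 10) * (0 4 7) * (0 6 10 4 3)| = |(3 4 7 6 10)| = 5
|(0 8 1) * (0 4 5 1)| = |(0 8)(1 4 5)| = 6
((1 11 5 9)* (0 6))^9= ((0 6)(1 11 5 9))^9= (0 6)(1 11 5 9)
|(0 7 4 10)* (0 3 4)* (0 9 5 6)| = |(0 7 9 5 6)(3 4 10)| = 15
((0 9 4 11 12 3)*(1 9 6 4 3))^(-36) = (0 12)(1 6)(3 11)(4 9)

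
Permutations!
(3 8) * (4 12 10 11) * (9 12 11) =(3 8)(4 11)(9 12 10) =[0, 1, 2, 8, 11, 5, 6, 7, 3, 12, 9, 4, 10]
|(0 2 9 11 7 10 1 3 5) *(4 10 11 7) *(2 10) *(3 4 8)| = 11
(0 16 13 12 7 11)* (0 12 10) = (0 16 13 10)(7 11 12) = [16, 1, 2, 3, 4, 5, 6, 11, 8, 9, 0, 12, 7, 10, 14, 15, 13]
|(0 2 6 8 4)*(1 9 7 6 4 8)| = |(0 2 4)(1 9 7 6)| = 12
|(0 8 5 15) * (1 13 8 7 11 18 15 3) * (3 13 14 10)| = 60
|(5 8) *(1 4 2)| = 6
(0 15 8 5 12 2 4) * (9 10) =(0 15 8 5 12 2 4)(9 10) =[15, 1, 4, 3, 0, 12, 6, 7, 5, 10, 9, 11, 2, 13, 14, 8]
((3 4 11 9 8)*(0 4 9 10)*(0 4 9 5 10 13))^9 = (13)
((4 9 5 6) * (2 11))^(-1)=(2 11)(4 6 5 9)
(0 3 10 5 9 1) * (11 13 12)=(0 3 10 5 9 1)(11 13 12)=[3, 0, 2, 10, 4, 9, 6, 7, 8, 1, 5, 13, 11, 12]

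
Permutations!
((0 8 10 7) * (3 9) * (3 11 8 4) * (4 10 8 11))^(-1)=(11)(0 7 10)(3 4 9)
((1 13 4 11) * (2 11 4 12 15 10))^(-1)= ((1 13 12 15 10 2 11))^(-1)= (1 11 2 10 15 12 13)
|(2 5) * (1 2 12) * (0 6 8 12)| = |(0 6 8 12 1 2 5)| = 7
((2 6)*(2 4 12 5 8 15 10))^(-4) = (2 5)(4 15)(6 8)(10 12)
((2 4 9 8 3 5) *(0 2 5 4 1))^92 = (9)(0 1 2)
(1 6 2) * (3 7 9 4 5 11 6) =(1 3 7 9 4 5 11 6 2) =[0, 3, 1, 7, 5, 11, 2, 9, 8, 4, 10, 6]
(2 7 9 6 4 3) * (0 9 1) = [9, 0, 7, 2, 3, 5, 4, 1, 8, 6] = (0 9 6 4 3 2 7 1)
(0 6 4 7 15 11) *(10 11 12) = (0 6 4 7 15 12 10 11) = [6, 1, 2, 3, 7, 5, 4, 15, 8, 9, 11, 0, 10, 13, 14, 12]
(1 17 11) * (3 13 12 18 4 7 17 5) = (1 5 3 13 12 18 4 7 17 11) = [0, 5, 2, 13, 7, 3, 6, 17, 8, 9, 10, 1, 18, 12, 14, 15, 16, 11, 4]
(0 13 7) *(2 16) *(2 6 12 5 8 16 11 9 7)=[13, 1, 11, 3, 4, 8, 12, 0, 16, 7, 10, 9, 5, 2, 14, 15, 6]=(0 13 2 11 9 7)(5 8 16 6 12)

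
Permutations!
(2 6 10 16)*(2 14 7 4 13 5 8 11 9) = (2 6 10 16 14 7 4 13 5 8 11 9) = [0, 1, 6, 3, 13, 8, 10, 4, 11, 2, 16, 9, 12, 5, 7, 15, 14]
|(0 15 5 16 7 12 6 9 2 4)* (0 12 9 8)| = 11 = |(0 15 5 16 7 9 2 4 12 6 8)|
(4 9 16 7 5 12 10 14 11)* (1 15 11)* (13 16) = (1 15 11 4 9 13 16 7 5 12 10 14) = [0, 15, 2, 3, 9, 12, 6, 5, 8, 13, 14, 4, 10, 16, 1, 11, 7]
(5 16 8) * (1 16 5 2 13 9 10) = (1 16 8 2 13 9 10) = [0, 16, 13, 3, 4, 5, 6, 7, 2, 10, 1, 11, 12, 9, 14, 15, 8]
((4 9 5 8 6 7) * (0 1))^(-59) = ((0 1)(4 9 5 8 6 7))^(-59) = (0 1)(4 9 5 8 6 7)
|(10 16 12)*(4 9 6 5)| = 12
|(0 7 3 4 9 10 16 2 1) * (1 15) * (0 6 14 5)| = 13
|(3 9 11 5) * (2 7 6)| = |(2 7 6)(3 9 11 5)| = 12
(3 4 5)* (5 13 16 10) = (3 4 13 16 10 5) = [0, 1, 2, 4, 13, 3, 6, 7, 8, 9, 5, 11, 12, 16, 14, 15, 10]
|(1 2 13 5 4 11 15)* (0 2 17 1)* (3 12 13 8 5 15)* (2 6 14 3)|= |(0 6 14 3 12 13 15)(1 17)(2 8 5 4 11)|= 70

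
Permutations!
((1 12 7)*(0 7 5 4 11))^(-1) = ((0 7 1 12 5 4 11))^(-1) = (0 11 4 5 12 1 7)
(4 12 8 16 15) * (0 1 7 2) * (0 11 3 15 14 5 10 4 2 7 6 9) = [1, 6, 11, 15, 12, 10, 9, 7, 16, 0, 4, 3, 8, 13, 5, 2, 14] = (0 1 6 9)(2 11 3 15)(4 12 8 16 14 5 10)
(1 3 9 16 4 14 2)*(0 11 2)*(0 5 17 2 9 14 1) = [11, 3, 0, 14, 1, 17, 6, 7, 8, 16, 10, 9, 12, 13, 5, 15, 4, 2] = (0 11 9 16 4 1 3 14 5 17 2)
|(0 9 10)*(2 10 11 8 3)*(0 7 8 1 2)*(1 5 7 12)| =|(0 9 11 5 7 8 3)(1 2 10 12)| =28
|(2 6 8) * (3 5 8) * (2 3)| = 6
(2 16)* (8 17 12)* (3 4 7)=(2 16)(3 4 7)(8 17 12)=[0, 1, 16, 4, 7, 5, 6, 3, 17, 9, 10, 11, 8, 13, 14, 15, 2, 12]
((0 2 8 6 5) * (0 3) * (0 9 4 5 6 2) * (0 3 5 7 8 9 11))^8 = (0 11 3)(2 7 9 8 4)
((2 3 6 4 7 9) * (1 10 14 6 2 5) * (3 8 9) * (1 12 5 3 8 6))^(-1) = (1 14 10)(2 3 9 8 7 4 6)(5 12)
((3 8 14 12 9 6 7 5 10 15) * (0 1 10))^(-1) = ((0 1 10 15 3 8 14 12 9 6 7 5))^(-1) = (0 5 7 6 9 12 14 8 3 15 10 1)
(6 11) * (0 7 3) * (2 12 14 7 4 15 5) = (0 4 15 5 2 12 14 7 3)(6 11) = [4, 1, 12, 0, 15, 2, 11, 3, 8, 9, 10, 6, 14, 13, 7, 5]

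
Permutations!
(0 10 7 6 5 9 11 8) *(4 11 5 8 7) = (0 10 4 11 7 6 8)(5 9) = [10, 1, 2, 3, 11, 9, 8, 6, 0, 5, 4, 7]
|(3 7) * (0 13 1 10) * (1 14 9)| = 6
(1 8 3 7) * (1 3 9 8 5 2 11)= (1 5 2 11)(3 7)(8 9)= [0, 5, 11, 7, 4, 2, 6, 3, 9, 8, 10, 1]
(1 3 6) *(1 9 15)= (1 3 6 9 15)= [0, 3, 2, 6, 4, 5, 9, 7, 8, 15, 10, 11, 12, 13, 14, 1]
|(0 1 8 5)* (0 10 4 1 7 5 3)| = 8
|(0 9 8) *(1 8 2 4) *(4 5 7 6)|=9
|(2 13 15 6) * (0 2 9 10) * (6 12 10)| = 6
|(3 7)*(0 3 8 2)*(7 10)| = |(0 3 10 7 8 2)| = 6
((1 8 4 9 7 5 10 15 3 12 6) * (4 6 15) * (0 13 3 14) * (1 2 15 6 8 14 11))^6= ((0 13 3 12 6 2 15 11 1 14)(4 9 7 5 10))^6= (0 15 3 1 6)(2 13 11 12 14)(4 9 7 5 10)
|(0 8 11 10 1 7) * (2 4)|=6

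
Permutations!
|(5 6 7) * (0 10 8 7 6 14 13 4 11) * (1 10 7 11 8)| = 8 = |(0 7 5 14 13 4 8 11)(1 10)|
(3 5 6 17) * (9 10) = (3 5 6 17)(9 10) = [0, 1, 2, 5, 4, 6, 17, 7, 8, 10, 9, 11, 12, 13, 14, 15, 16, 3]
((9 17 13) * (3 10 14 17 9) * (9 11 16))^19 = (3 13 17 14 10)(9 11 16)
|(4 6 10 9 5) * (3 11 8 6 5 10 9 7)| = |(3 11 8 6 9 10 7)(4 5)| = 14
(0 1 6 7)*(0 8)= (0 1 6 7 8)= [1, 6, 2, 3, 4, 5, 7, 8, 0]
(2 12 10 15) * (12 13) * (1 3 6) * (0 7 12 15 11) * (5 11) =[7, 3, 13, 6, 4, 11, 1, 12, 8, 9, 5, 0, 10, 15, 14, 2] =(0 7 12 10 5 11)(1 3 6)(2 13 15)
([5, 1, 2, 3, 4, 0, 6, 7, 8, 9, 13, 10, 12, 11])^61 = [5, 1, 2, 3, 4, 0, 6, 7, 8, 9, 13, 10, 12, 11]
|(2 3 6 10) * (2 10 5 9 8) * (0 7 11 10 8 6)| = |(0 7 11 10 8 2 3)(5 9 6)| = 21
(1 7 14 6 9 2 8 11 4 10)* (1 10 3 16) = (1 7 14 6 9 2 8 11 4 3 16) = [0, 7, 8, 16, 3, 5, 9, 14, 11, 2, 10, 4, 12, 13, 6, 15, 1]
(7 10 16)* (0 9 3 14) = (0 9 3 14)(7 10 16) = [9, 1, 2, 14, 4, 5, 6, 10, 8, 3, 16, 11, 12, 13, 0, 15, 7]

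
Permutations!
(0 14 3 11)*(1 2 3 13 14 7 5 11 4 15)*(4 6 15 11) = (0 7 5 4 11)(1 2 3 6 15)(13 14) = [7, 2, 3, 6, 11, 4, 15, 5, 8, 9, 10, 0, 12, 14, 13, 1]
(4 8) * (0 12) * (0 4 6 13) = [12, 1, 2, 3, 8, 5, 13, 7, 6, 9, 10, 11, 4, 0] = (0 12 4 8 6 13)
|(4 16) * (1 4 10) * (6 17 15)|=|(1 4 16 10)(6 17 15)|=12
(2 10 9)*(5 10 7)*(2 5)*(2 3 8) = [0, 1, 7, 8, 4, 10, 6, 3, 2, 5, 9] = (2 7 3 8)(5 10 9)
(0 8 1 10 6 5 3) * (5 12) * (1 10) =(0 8 10 6 12 5 3) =[8, 1, 2, 0, 4, 3, 12, 7, 10, 9, 6, 11, 5]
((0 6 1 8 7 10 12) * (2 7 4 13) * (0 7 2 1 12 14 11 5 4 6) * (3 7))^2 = ((1 8 6 12 3 7 10 14 11 5 4 13))^2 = (1 6 3 10 11 4)(5 13 8 12 7 14)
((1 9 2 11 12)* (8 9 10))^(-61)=(1 8 2 12 10 9 11)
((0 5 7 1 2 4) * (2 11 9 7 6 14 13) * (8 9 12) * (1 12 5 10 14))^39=((0 10 14 13 2 4)(1 11 5 6)(7 12 8 9))^39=(0 13)(1 6 5 11)(2 10)(4 14)(7 9 8 12)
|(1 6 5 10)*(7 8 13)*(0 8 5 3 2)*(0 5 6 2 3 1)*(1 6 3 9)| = |(0 8 13 7 3 9 1 2 5 10)| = 10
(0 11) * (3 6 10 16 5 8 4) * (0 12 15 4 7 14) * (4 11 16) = [16, 1, 2, 6, 3, 8, 10, 14, 7, 9, 4, 12, 15, 13, 0, 11, 5] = (0 16 5 8 7 14)(3 6 10 4)(11 12 15)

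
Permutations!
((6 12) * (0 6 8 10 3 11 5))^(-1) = (0 5 11 3 10 8 12 6)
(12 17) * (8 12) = (8 12 17) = [0, 1, 2, 3, 4, 5, 6, 7, 12, 9, 10, 11, 17, 13, 14, 15, 16, 8]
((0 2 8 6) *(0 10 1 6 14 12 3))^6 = (14)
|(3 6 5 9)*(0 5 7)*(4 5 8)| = |(0 8 4 5 9 3 6 7)| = 8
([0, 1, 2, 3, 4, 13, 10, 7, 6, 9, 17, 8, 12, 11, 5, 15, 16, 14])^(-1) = [0, 1, 2, 3, 4, 14, 8, 7, 11, 9, 6, 13, 12, 5, 17, 15, 16, 10]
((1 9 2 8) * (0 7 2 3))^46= ((0 7 2 8 1 9 3))^46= (0 1 7 9 2 3 8)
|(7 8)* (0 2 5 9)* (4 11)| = |(0 2 5 9)(4 11)(7 8)| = 4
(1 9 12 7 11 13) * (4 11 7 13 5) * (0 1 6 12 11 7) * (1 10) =[10, 9, 2, 3, 7, 4, 12, 0, 8, 11, 1, 5, 13, 6] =(0 10 1 9 11 5 4 7)(6 12 13)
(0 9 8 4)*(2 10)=[9, 1, 10, 3, 0, 5, 6, 7, 4, 8, 2]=(0 9 8 4)(2 10)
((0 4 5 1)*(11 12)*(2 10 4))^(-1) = ((0 2 10 4 5 1)(11 12))^(-1) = (0 1 5 4 10 2)(11 12)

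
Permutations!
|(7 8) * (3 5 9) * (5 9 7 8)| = 2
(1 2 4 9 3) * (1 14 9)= [0, 2, 4, 14, 1, 5, 6, 7, 8, 3, 10, 11, 12, 13, 9]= (1 2 4)(3 14 9)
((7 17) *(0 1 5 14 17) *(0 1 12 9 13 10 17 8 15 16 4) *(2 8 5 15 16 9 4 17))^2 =(0 4 12)(1 9 10 8 17)(2 16 7 15 13)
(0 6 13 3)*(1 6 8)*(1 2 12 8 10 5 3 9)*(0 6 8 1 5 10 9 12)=(0 9 5 3 6 13 12 1 8 2)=[9, 8, 0, 6, 4, 3, 13, 7, 2, 5, 10, 11, 1, 12]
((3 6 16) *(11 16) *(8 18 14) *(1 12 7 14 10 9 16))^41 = (1 18 6 14 16 12 10 11 8 3 7 9)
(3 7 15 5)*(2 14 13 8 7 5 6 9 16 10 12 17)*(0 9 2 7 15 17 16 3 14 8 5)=(0 9 3)(2 8 15 6)(5 14 13)(7 17)(10 12 16)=[9, 1, 8, 0, 4, 14, 2, 17, 15, 3, 12, 11, 16, 5, 13, 6, 10, 7]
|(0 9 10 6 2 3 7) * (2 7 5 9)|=8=|(0 2 3 5 9 10 6 7)|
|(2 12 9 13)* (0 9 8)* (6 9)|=7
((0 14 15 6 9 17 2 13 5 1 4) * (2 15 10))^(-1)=(0 4 1 5 13 2 10 14)(6 15 17 9)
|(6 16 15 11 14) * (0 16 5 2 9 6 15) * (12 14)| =4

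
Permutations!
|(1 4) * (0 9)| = |(0 9)(1 4)| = 2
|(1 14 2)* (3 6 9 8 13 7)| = |(1 14 2)(3 6 9 8 13 7)| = 6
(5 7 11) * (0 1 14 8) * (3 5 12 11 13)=(0 1 14 8)(3 5 7 13)(11 12)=[1, 14, 2, 5, 4, 7, 6, 13, 0, 9, 10, 12, 11, 3, 8]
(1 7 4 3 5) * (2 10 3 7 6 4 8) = [0, 6, 10, 5, 7, 1, 4, 8, 2, 9, 3] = (1 6 4 7 8 2 10 3 5)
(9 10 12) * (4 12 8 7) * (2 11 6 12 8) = (2 11 6 12 9 10)(4 8 7) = [0, 1, 11, 3, 8, 5, 12, 4, 7, 10, 2, 6, 9]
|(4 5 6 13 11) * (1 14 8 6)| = 8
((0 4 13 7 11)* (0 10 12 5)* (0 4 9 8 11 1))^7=((0 9 8 11 10 12 5 4 13 7 1))^7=(0 4 11 1 5 8 7 12 9 13 10)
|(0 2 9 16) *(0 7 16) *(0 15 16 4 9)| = 10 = |(0 2)(4 9 15 16 7)|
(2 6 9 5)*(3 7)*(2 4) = (2 6 9 5 4)(3 7) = [0, 1, 6, 7, 2, 4, 9, 3, 8, 5]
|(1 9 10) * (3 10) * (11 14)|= 4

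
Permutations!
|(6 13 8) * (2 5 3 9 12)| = |(2 5 3 9 12)(6 13 8)| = 15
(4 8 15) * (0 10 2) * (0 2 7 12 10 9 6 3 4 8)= (0 9 6 3 4)(7 12 10)(8 15)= [9, 1, 2, 4, 0, 5, 3, 12, 15, 6, 7, 11, 10, 13, 14, 8]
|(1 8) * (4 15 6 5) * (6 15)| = |(15)(1 8)(4 6 5)| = 6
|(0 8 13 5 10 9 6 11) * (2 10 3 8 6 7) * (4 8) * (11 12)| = |(0 6 12 11)(2 10 9 7)(3 4 8 13 5)| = 20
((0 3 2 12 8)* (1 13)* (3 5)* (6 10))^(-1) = (0 8 12 2 3 5)(1 13)(6 10)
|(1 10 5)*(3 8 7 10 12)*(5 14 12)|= 6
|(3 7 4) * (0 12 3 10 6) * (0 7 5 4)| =8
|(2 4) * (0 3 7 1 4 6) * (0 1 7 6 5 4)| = 12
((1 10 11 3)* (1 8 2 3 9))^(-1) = (1 9 11 10)(2 8 3)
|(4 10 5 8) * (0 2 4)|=6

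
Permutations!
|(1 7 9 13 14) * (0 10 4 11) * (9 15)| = 12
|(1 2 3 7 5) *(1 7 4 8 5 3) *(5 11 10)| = 14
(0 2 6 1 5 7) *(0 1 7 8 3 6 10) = (0 2 10)(1 5 8 3 6 7) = [2, 5, 10, 6, 4, 8, 7, 1, 3, 9, 0]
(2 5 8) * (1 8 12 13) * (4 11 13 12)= (1 8 2 5 4 11 13)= [0, 8, 5, 3, 11, 4, 6, 7, 2, 9, 10, 13, 12, 1]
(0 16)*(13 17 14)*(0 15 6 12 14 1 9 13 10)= [16, 9, 2, 3, 4, 5, 12, 7, 8, 13, 0, 11, 14, 17, 10, 6, 15, 1]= (0 16 15 6 12 14 10)(1 9 13 17)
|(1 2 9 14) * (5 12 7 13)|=|(1 2 9 14)(5 12 7 13)|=4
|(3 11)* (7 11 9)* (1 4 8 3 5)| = 8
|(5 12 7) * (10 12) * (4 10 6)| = 6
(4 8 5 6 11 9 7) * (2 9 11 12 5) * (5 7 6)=[0, 1, 9, 3, 8, 5, 12, 4, 2, 6, 10, 11, 7]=(2 9 6 12 7 4 8)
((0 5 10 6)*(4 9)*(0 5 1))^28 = (5 10 6)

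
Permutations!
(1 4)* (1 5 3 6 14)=(1 4 5 3 6 14)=[0, 4, 2, 6, 5, 3, 14, 7, 8, 9, 10, 11, 12, 13, 1]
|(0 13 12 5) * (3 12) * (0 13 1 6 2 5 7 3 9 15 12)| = 11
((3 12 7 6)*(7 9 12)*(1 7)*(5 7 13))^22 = ((1 13 5 7 6 3)(9 12))^22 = (1 6 5)(3 7 13)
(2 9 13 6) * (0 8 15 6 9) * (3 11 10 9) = (0 8 15 6 2)(3 11 10 9 13) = [8, 1, 0, 11, 4, 5, 2, 7, 15, 13, 9, 10, 12, 3, 14, 6]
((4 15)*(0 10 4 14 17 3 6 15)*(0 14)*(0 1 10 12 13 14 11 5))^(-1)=(0 5 11 4 10 1 15 6 3 17 14 13 12)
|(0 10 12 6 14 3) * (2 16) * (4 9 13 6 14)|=20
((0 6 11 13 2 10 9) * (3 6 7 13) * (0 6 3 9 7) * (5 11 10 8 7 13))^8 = (2 13 10 6 9 11 5 7 8)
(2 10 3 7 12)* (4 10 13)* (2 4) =(2 13)(3 7 12 4 10) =[0, 1, 13, 7, 10, 5, 6, 12, 8, 9, 3, 11, 4, 2]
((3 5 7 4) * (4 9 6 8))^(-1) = ((3 5 7 9 6 8 4))^(-1) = (3 4 8 6 9 7 5)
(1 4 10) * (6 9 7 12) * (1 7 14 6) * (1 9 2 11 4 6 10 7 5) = (1 6 2 11 4 7 12 9 14 10 5) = [0, 6, 11, 3, 7, 1, 2, 12, 8, 14, 5, 4, 9, 13, 10]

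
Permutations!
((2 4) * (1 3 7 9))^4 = (9)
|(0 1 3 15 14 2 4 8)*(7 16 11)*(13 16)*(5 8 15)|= 20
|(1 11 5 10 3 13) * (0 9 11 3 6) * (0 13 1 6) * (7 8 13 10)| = 18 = |(0 9 11 5 7 8 13 6 10)(1 3)|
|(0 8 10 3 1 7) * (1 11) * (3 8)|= 10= |(0 3 11 1 7)(8 10)|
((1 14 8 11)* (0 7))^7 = ((0 7)(1 14 8 11))^7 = (0 7)(1 11 8 14)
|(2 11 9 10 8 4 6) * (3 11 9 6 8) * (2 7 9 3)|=|(2 3 11 6 7 9 10)(4 8)|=14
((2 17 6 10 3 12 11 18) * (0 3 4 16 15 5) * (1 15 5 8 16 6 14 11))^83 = (0 1 16 3 15 5 12 8)(2 11 17 18 14)(4 10 6)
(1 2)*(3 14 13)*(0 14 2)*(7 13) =(0 14 7 13 3 2 1) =[14, 0, 1, 2, 4, 5, 6, 13, 8, 9, 10, 11, 12, 3, 7]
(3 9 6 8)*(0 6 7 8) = (0 6)(3 9 7 8) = [6, 1, 2, 9, 4, 5, 0, 8, 3, 7]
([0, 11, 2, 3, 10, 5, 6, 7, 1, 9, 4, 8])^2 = [0, 8, 2, 3, 4, 5, 6, 7, 11, 9, 10, 1]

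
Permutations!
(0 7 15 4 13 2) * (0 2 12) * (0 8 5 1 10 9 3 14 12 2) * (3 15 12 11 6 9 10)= [7, 3, 0, 14, 13, 1, 9, 12, 5, 15, 10, 6, 8, 2, 11, 4]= (0 7 12 8 5 1 3 14 11 6 9 15 4 13 2)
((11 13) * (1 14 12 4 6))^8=((1 14 12 4 6)(11 13))^8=(1 4 14 6 12)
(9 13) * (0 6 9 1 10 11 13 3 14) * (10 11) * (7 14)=[6, 11, 2, 7, 4, 5, 9, 14, 8, 3, 10, 13, 12, 1, 0]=(0 6 9 3 7 14)(1 11 13)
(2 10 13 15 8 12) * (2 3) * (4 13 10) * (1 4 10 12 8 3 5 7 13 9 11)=(1 4 9 11)(2 10 12 5 7 13 15 3)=[0, 4, 10, 2, 9, 7, 6, 13, 8, 11, 12, 1, 5, 15, 14, 3]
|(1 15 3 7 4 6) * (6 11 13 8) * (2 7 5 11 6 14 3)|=6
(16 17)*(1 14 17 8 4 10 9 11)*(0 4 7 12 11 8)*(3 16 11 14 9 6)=(0 4 10 6 3 16)(1 9 8 7 12 14 17 11)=[4, 9, 2, 16, 10, 5, 3, 12, 7, 8, 6, 1, 14, 13, 17, 15, 0, 11]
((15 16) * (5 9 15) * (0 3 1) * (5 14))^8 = (0 1 3)(5 16 9 14 15)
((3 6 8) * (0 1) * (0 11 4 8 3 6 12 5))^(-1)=(0 5 12 3 6 8 4 11 1)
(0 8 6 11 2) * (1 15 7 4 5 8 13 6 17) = (0 13 6 11 2)(1 15 7 4 5 8 17) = [13, 15, 0, 3, 5, 8, 11, 4, 17, 9, 10, 2, 12, 6, 14, 7, 16, 1]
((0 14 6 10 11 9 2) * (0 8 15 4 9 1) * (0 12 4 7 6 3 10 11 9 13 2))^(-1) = (0 9 10 3 14)(1 11 6 7 15 8 2 13 4 12)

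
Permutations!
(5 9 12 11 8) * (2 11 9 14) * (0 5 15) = [5, 1, 11, 3, 4, 14, 6, 7, 15, 12, 10, 8, 9, 13, 2, 0] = (0 5 14 2 11 8 15)(9 12)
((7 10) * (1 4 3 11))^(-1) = ((1 4 3 11)(7 10))^(-1) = (1 11 3 4)(7 10)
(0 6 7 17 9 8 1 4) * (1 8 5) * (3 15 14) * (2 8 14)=(0 6 7 17 9 5 1 4)(2 8 14 3 15)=[6, 4, 8, 15, 0, 1, 7, 17, 14, 5, 10, 11, 12, 13, 3, 2, 16, 9]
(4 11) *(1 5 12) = (1 5 12)(4 11) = [0, 5, 2, 3, 11, 12, 6, 7, 8, 9, 10, 4, 1]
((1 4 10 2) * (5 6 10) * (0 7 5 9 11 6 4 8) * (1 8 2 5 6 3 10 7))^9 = ((0 1 2 8)(3 10 5 4 9 11)(6 7))^9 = (0 1 2 8)(3 4)(5 11)(6 7)(9 10)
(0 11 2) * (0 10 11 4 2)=(0 4 2 10 11)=[4, 1, 10, 3, 2, 5, 6, 7, 8, 9, 11, 0]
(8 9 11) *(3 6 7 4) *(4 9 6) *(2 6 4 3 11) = (2 6 7 9)(4 11 8) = [0, 1, 6, 3, 11, 5, 7, 9, 4, 2, 10, 8]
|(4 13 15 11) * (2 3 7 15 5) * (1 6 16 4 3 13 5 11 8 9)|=|(1 6 16 4 5 2 13 11 3 7 15 8 9)|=13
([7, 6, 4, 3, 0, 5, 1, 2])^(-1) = (0 4 2 7)(1 6)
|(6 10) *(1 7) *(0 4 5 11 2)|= |(0 4 5 11 2)(1 7)(6 10)|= 10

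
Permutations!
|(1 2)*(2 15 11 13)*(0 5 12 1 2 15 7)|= 15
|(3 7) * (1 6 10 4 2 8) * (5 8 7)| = 9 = |(1 6 10 4 2 7 3 5 8)|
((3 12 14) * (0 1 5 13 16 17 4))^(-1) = (0 4 17 16 13 5 1)(3 14 12)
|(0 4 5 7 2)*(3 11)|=|(0 4 5 7 2)(3 11)|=10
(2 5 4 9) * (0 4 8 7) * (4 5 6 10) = [5, 1, 6, 3, 9, 8, 10, 0, 7, 2, 4] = (0 5 8 7)(2 6 10 4 9)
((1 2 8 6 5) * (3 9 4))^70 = (3 9 4)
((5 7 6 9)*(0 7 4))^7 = ((0 7 6 9 5 4))^7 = (0 7 6 9 5 4)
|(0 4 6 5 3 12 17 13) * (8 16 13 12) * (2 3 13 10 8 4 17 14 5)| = 12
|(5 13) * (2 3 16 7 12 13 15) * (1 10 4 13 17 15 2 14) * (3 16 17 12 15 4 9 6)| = |(1 10 9 6 3 17 4 13 5 2 16 7 15 14)| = 14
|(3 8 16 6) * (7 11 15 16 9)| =8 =|(3 8 9 7 11 15 16 6)|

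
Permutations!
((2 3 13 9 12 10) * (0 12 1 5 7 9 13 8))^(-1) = (13)(0 8 3 2 10 12)(1 9 7 5)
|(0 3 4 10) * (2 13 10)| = |(0 3 4 2 13 10)| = 6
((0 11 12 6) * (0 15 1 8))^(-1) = ((0 11 12 6 15 1 8))^(-1) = (0 8 1 15 6 12 11)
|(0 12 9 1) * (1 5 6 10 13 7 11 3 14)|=|(0 12 9 5 6 10 13 7 11 3 14 1)|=12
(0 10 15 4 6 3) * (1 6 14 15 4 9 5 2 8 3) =[10, 6, 8, 0, 14, 2, 1, 7, 3, 5, 4, 11, 12, 13, 15, 9] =(0 10 4 14 15 9 5 2 8 3)(1 6)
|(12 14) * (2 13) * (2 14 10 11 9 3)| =8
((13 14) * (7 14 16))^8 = ((7 14 13 16))^8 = (16)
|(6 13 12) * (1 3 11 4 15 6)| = 8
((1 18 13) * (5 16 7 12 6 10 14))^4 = ((1 18 13)(5 16 7 12 6 10 14))^4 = (1 18 13)(5 6 16 10 7 14 12)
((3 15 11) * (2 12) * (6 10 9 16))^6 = (6 9)(10 16)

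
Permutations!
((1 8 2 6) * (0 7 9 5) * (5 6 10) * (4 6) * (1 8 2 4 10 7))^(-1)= ((0 1 2 7 9 10 5)(4 6 8))^(-1)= (0 5 10 9 7 2 1)(4 8 6)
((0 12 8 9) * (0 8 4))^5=(0 4 12)(8 9)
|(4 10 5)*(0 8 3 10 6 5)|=|(0 8 3 10)(4 6 5)|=12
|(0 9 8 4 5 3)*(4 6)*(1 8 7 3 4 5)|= 20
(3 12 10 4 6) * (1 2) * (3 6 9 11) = (1 2)(3 12 10 4 9 11) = [0, 2, 1, 12, 9, 5, 6, 7, 8, 11, 4, 3, 10]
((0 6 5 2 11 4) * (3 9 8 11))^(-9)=((0 6 5 2 3 9 8 11 4))^(-9)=(11)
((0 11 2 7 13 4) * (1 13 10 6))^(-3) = ((0 11 2 7 10 6 1 13 4))^(-3) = (0 1 7)(2 4 6)(10 11 13)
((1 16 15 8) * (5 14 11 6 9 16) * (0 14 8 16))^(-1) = ((0 14 11 6 9)(1 5 8)(15 16))^(-1) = (0 9 6 11 14)(1 8 5)(15 16)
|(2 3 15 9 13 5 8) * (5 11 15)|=4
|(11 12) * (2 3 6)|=|(2 3 6)(11 12)|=6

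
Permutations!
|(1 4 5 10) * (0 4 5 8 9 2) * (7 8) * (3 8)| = |(0 4 7 3 8 9 2)(1 5 10)| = 21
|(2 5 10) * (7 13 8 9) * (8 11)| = |(2 5 10)(7 13 11 8 9)| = 15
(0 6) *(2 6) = [2, 1, 6, 3, 4, 5, 0] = (0 2 6)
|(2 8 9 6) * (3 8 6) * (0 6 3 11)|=7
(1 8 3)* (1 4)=(1 8 3 4)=[0, 8, 2, 4, 1, 5, 6, 7, 3]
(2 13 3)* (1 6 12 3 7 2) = (1 6 12 3)(2 13 7) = [0, 6, 13, 1, 4, 5, 12, 2, 8, 9, 10, 11, 3, 7]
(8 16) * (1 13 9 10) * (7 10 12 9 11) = (1 13 11 7 10)(8 16)(9 12) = [0, 13, 2, 3, 4, 5, 6, 10, 16, 12, 1, 7, 9, 11, 14, 15, 8]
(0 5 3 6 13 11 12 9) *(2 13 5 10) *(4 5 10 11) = (0 11 12 9)(2 13 4 5 3 6 10) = [11, 1, 13, 6, 5, 3, 10, 7, 8, 0, 2, 12, 9, 4]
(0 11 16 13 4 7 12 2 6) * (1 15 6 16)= [11, 15, 16, 3, 7, 5, 0, 12, 8, 9, 10, 1, 2, 4, 14, 6, 13]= (0 11 1 15 6)(2 16 13 4 7 12)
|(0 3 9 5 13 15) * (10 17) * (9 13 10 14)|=20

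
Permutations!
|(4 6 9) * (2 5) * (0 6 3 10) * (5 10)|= |(0 6 9 4 3 5 2 10)|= 8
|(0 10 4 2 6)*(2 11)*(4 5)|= 7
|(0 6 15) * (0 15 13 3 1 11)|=6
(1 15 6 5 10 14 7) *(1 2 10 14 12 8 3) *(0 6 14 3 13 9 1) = [6, 15, 10, 0, 4, 3, 5, 2, 13, 1, 12, 11, 8, 9, 7, 14] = (0 6 5 3)(1 15 14 7 2 10 12 8 13 9)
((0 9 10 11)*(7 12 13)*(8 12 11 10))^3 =(0 12 11 8 7 9 13)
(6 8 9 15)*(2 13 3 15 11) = (2 13 3 15 6 8 9 11) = [0, 1, 13, 15, 4, 5, 8, 7, 9, 11, 10, 2, 12, 3, 14, 6]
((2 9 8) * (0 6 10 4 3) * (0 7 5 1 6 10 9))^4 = (0 7 9 10 5 8 4 1 2 3 6)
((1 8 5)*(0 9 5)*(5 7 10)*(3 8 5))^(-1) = ((0 9 7 10 3 8)(1 5))^(-1) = (0 8 3 10 7 9)(1 5)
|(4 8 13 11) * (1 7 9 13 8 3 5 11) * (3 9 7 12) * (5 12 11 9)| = 6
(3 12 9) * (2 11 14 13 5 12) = (2 11 14 13 5 12 9 3) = [0, 1, 11, 2, 4, 12, 6, 7, 8, 3, 10, 14, 9, 5, 13]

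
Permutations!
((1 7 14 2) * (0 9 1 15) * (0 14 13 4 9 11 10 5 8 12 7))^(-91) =(0 4 12 10 1 13 8 11 9 7 5)(2 14 15) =((0 11 10 5 8 12 7 13 4 9 1)(2 15 14))^(-91)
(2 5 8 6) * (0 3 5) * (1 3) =(0 1 3 5 8 6 2) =[1, 3, 0, 5, 4, 8, 2, 7, 6]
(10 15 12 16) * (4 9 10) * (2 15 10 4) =(2 15 12 16)(4 9) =[0, 1, 15, 3, 9, 5, 6, 7, 8, 4, 10, 11, 16, 13, 14, 12, 2]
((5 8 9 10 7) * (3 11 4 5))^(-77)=(3 5 10 11 8 7 4 9)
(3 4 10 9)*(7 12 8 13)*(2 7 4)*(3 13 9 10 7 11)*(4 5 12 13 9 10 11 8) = (2 8 10 11 3)(4 7 13 5 12) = [0, 1, 8, 2, 7, 12, 6, 13, 10, 9, 11, 3, 4, 5]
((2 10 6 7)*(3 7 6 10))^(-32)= (10)(2 3 7)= ((10)(2 3 7))^(-32)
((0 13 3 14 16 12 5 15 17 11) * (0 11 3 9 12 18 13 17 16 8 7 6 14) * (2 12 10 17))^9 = ((0 2 12 5 15 16 18 13 9 10 17 3)(6 14 8 7))^9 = (0 10 18 5)(2 17 13 15)(3 9 16 12)(6 14 8 7)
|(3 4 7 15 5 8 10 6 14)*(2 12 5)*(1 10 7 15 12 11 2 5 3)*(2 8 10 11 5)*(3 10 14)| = 13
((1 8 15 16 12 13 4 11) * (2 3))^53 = ((1 8 15 16 12 13 4 11)(2 3))^53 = (1 13 15 11 12 8 4 16)(2 3)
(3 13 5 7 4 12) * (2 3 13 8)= [0, 1, 3, 8, 12, 7, 6, 4, 2, 9, 10, 11, 13, 5]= (2 3 8)(4 12 13 5 7)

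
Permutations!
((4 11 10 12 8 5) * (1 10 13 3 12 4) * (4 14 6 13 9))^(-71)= ((1 10 14 6 13 3 12 8 5)(4 11 9))^(-71)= (1 10 14 6 13 3 12 8 5)(4 11 9)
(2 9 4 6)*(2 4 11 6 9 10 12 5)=[0, 1, 10, 3, 9, 2, 4, 7, 8, 11, 12, 6, 5]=(2 10 12 5)(4 9 11 6)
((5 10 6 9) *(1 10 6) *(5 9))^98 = ((1 10)(5 6))^98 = (10)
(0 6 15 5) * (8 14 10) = (0 6 15 5)(8 14 10) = [6, 1, 2, 3, 4, 0, 15, 7, 14, 9, 8, 11, 12, 13, 10, 5]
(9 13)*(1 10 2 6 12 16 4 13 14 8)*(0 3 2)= (0 3 2 6 12 16 4 13 9 14 8 1 10)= [3, 10, 6, 2, 13, 5, 12, 7, 1, 14, 0, 11, 16, 9, 8, 15, 4]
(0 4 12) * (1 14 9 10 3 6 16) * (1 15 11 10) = (0 4 12)(1 14 9)(3 6 16 15 11 10) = [4, 14, 2, 6, 12, 5, 16, 7, 8, 1, 3, 10, 0, 13, 9, 11, 15]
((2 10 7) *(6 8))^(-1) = (2 7 10)(6 8)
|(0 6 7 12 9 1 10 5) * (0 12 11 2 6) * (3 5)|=12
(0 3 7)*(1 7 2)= (0 3 2 1 7)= [3, 7, 1, 2, 4, 5, 6, 0]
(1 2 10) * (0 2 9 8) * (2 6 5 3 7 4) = [6, 9, 10, 7, 2, 3, 5, 4, 0, 8, 1] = (0 6 5 3 7 4 2 10 1 9 8)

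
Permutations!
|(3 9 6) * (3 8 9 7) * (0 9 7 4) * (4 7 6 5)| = 4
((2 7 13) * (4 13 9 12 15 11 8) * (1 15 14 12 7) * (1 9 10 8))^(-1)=((1 15 11)(2 9 7 10 8 4 13)(12 14))^(-1)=(1 11 15)(2 13 4 8 10 7 9)(12 14)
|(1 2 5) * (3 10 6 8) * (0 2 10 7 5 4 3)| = |(0 2 4 3 7 5 1 10 6 8)| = 10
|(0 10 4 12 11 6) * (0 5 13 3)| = |(0 10 4 12 11 6 5 13 3)| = 9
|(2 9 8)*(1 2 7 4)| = 6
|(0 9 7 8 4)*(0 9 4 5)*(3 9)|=|(0 4 3 9 7 8 5)|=7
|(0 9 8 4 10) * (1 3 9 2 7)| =|(0 2 7 1 3 9 8 4 10)| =9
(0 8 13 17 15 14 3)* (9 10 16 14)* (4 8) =[4, 1, 2, 0, 8, 5, 6, 7, 13, 10, 16, 11, 12, 17, 3, 9, 14, 15] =(0 4 8 13 17 15 9 10 16 14 3)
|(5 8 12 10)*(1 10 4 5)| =|(1 10)(4 5 8 12)| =4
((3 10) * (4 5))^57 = ((3 10)(4 5))^57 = (3 10)(4 5)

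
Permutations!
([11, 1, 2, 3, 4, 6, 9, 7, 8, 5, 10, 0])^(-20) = [0, 1, 2, 3, 4, 6, 9, 7, 8, 5, 10, 11]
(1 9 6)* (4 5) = (1 9 6)(4 5) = [0, 9, 2, 3, 5, 4, 1, 7, 8, 6]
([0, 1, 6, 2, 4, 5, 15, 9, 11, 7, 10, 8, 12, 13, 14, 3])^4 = [0, 1, 2, 3, 4, 5, 6, 7, 8, 9, 10, 11, 12, 13, 14, 15]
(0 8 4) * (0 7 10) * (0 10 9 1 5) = (10)(0 8 4 7 9 1 5) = [8, 5, 2, 3, 7, 0, 6, 9, 4, 1, 10]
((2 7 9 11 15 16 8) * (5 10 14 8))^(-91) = ((2 7 9 11 15 16 5 10 14 8))^(-91) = (2 8 14 10 5 16 15 11 9 7)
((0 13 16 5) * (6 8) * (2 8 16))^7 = (16)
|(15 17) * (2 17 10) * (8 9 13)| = |(2 17 15 10)(8 9 13)| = 12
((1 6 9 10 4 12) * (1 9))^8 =((1 6)(4 12 9 10))^8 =(12)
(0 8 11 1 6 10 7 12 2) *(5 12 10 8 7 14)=(0 7 10 14 5 12 2)(1 6 8 11)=[7, 6, 0, 3, 4, 12, 8, 10, 11, 9, 14, 1, 2, 13, 5]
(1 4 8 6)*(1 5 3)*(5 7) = (1 4 8 6 7 5 3) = [0, 4, 2, 1, 8, 3, 7, 5, 6]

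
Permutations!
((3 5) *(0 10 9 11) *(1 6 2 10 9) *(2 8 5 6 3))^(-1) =(0 11 9)(1 10 2 5 8 6 3)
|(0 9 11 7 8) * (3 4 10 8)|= |(0 9 11 7 3 4 10 8)|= 8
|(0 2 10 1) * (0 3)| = |(0 2 10 1 3)| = 5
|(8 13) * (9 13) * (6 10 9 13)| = 6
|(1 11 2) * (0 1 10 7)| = 6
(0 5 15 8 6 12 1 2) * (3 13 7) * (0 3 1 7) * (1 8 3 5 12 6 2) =(0 12 7 8 2 5 15 3 13) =[12, 1, 5, 13, 4, 15, 6, 8, 2, 9, 10, 11, 7, 0, 14, 3]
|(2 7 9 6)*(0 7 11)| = |(0 7 9 6 2 11)| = 6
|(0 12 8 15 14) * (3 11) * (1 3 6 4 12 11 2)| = |(0 11 6 4 12 8 15 14)(1 3 2)| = 24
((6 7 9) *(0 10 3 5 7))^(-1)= ((0 10 3 5 7 9 6))^(-1)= (0 6 9 7 5 3 10)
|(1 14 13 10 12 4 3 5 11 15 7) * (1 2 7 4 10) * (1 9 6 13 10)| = 60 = |(1 14 10 12)(2 7)(3 5 11 15 4)(6 13 9)|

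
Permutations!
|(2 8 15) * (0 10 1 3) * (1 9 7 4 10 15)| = |(0 15 2 8 1 3)(4 10 9 7)| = 12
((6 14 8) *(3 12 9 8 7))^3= (3 8 7 9 14 12 6)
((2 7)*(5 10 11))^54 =(11)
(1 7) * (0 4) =(0 4)(1 7) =[4, 7, 2, 3, 0, 5, 6, 1]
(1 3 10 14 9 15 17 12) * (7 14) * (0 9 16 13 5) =[9, 3, 2, 10, 4, 0, 6, 14, 8, 15, 7, 11, 1, 5, 16, 17, 13, 12] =(0 9 15 17 12 1 3 10 7 14 16 13 5)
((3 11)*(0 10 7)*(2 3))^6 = (11) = ((0 10 7)(2 3 11))^6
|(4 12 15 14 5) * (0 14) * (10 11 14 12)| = |(0 12 15)(4 10 11 14 5)| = 15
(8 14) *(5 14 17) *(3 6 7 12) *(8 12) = (3 6 7 8 17 5 14 12) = [0, 1, 2, 6, 4, 14, 7, 8, 17, 9, 10, 11, 3, 13, 12, 15, 16, 5]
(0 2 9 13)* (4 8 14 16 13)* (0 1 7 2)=(1 7 2 9 4 8 14 16 13)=[0, 7, 9, 3, 8, 5, 6, 2, 14, 4, 10, 11, 12, 1, 16, 15, 13]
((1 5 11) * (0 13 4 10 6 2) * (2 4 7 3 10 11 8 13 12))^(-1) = ((0 12 2)(1 5 8 13 7 3 10 6 4 11))^(-1) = (0 2 12)(1 11 4 6 10 3 7 13 8 5)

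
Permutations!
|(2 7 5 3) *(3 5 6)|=4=|(2 7 6 3)|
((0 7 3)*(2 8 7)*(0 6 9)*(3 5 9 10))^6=(10)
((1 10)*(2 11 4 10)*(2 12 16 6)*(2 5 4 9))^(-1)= (1 10 4 5 6 16 12)(2 9 11)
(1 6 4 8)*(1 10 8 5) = (1 6 4 5)(8 10) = [0, 6, 2, 3, 5, 1, 4, 7, 10, 9, 8]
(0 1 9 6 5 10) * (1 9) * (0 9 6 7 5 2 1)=(0 6 2 1)(5 10 9 7)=[6, 0, 1, 3, 4, 10, 2, 5, 8, 7, 9]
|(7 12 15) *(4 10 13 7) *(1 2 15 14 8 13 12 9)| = |(1 2 15 4 10 12 14 8 13 7 9)| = 11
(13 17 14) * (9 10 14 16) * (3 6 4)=(3 6 4)(9 10 14 13 17 16)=[0, 1, 2, 6, 3, 5, 4, 7, 8, 10, 14, 11, 12, 17, 13, 15, 9, 16]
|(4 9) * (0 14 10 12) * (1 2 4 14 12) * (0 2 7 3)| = |(0 12 2 4 9 14 10 1 7 3)| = 10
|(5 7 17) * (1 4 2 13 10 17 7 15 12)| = 9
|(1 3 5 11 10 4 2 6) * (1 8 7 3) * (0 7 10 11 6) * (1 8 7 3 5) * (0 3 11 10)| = 24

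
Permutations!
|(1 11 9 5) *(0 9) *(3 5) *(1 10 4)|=|(0 9 3 5 10 4 1 11)|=8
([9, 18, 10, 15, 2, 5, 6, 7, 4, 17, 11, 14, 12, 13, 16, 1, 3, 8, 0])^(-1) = [18, 15, 4, 16, 8, 5, 6, 7, 17, 0, 2, 10, 12, 13, 11, 3, 14, 9, 1]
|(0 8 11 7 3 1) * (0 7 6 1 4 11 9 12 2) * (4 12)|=|(0 8 9 4 11 6 1 7 3 12 2)|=11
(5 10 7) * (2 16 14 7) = (2 16 14 7 5 10) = [0, 1, 16, 3, 4, 10, 6, 5, 8, 9, 2, 11, 12, 13, 7, 15, 14]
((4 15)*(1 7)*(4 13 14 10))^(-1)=(1 7)(4 10 14 13 15)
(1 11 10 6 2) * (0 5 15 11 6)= (0 5 15 11 10)(1 6 2)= [5, 6, 1, 3, 4, 15, 2, 7, 8, 9, 0, 10, 12, 13, 14, 11]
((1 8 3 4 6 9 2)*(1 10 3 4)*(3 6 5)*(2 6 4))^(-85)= ((1 8 2 10 4 5 3)(6 9))^(-85)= (1 3 5 4 10 2 8)(6 9)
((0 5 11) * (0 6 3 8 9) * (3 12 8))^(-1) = (0 9 8 12 6 11 5)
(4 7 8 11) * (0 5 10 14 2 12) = [5, 1, 12, 3, 7, 10, 6, 8, 11, 9, 14, 4, 0, 13, 2] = (0 5 10 14 2 12)(4 7 8 11)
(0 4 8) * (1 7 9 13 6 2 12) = [4, 7, 12, 3, 8, 5, 2, 9, 0, 13, 10, 11, 1, 6] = (0 4 8)(1 7 9 13 6 2 12)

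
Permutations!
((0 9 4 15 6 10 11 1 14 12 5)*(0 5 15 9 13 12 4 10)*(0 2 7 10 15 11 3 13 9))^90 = ((0 9 15 6 2 7 10 3 13 12 11 1 14 4))^90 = (0 10 14 2 11 15 13)(1 6 12 9 3 4 7)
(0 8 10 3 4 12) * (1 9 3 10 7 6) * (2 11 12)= (0 8 7 6 1 9 3 4 2 11 12)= [8, 9, 11, 4, 2, 5, 1, 6, 7, 3, 10, 12, 0]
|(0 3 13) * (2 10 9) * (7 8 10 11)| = |(0 3 13)(2 11 7 8 10 9)| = 6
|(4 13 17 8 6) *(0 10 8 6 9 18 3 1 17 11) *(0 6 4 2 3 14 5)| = 56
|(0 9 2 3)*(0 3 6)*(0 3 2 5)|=3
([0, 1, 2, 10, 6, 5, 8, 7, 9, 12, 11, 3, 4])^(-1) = [0, 1, 2, 11, 12, 5, 4, 7, 6, 8, 3, 10, 9]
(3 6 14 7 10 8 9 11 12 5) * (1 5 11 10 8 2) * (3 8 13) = (1 5 8 9 10 2)(3 6 14 7 13)(11 12) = [0, 5, 1, 6, 4, 8, 14, 13, 9, 10, 2, 12, 11, 3, 7]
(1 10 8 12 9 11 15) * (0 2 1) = (0 2 1 10 8 12 9 11 15) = [2, 10, 1, 3, 4, 5, 6, 7, 12, 11, 8, 15, 9, 13, 14, 0]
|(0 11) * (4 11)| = 3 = |(0 4 11)|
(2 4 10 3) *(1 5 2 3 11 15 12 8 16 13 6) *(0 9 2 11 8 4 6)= [9, 5, 6, 3, 10, 11, 1, 7, 16, 2, 8, 15, 4, 0, 14, 12, 13]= (0 9 2 6 1 5 11 15 12 4 10 8 16 13)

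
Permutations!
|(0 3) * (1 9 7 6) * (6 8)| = |(0 3)(1 9 7 8 6)| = 10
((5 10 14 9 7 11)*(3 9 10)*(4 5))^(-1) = ((3 9 7 11 4 5)(10 14))^(-1) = (3 5 4 11 7 9)(10 14)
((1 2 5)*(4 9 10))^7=(1 2 5)(4 9 10)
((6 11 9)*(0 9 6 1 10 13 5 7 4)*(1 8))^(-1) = (0 4 7 5 13 10 1 8 9)(6 11)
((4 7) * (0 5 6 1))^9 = (0 5 6 1)(4 7)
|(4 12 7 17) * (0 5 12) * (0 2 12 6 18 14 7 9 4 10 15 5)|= 8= |(2 12 9 4)(5 6 18 14 7 17 10 15)|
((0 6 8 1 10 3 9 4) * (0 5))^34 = (0 4 3 1 6 5 9 10 8)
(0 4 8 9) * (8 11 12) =(0 4 11 12 8 9) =[4, 1, 2, 3, 11, 5, 6, 7, 9, 0, 10, 12, 8]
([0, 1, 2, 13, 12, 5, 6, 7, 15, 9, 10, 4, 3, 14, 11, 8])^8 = (15)(3 14 4)(11 12 13)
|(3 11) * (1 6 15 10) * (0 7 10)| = |(0 7 10 1 6 15)(3 11)| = 6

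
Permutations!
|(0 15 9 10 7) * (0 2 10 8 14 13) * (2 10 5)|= |(0 15 9 8 14 13)(2 5)(7 10)|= 6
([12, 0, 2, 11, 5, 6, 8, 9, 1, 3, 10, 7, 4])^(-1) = (0 1 8 6 5 4 12)(3 9 7 11)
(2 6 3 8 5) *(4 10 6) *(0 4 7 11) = [4, 1, 7, 8, 10, 2, 3, 11, 5, 9, 6, 0] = (0 4 10 6 3 8 5 2 7 11)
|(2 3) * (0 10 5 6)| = |(0 10 5 6)(2 3)| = 4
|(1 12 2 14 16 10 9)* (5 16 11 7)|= 10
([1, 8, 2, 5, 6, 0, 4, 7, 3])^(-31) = (0 5 3 8 1)(4 6)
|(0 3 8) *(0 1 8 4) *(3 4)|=2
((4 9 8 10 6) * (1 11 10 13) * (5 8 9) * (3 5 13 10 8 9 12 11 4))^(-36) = (13)(3 11)(5 8)(6 12)(9 10)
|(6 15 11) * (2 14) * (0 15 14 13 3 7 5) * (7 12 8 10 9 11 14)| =|(0 15 14 2 13 3 12 8 10 9 11 6 7 5)| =14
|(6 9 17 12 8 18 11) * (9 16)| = 8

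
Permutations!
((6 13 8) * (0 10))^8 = ((0 10)(6 13 8))^8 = (6 8 13)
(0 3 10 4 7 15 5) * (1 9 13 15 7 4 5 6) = [3, 9, 2, 10, 4, 0, 1, 7, 8, 13, 5, 11, 12, 15, 14, 6] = (0 3 10 5)(1 9 13 15 6)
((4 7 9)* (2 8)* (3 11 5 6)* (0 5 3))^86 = (11)(0 6 5)(4 9 7)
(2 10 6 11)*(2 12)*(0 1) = (0 1)(2 10 6 11 12) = [1, 0, 10, 3, 4, 5, 11, 7, 8, 9, 6, 12, 2]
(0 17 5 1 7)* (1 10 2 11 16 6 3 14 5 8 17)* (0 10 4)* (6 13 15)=[1, 7, 11, 14, 0, 4, 3, 10, 17, 9, 2, 16, 12, 15, 5, 6, 13, 8]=(0 1 7 10 2 11 16 13 15 6 3 14 5 4)(8 17)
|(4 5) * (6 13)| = 2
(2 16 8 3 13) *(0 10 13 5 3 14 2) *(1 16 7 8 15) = (0 10 13)(1 16 15)(2 7 8 14)(3 5) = [10, 16, 7, 5, 4, 3, 6, 8, 14, 9, 13, 11, 12, 0, 2, 1, 15]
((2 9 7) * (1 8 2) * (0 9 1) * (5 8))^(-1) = ((0 9 7)(1 5 8 2))^(-1) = (0 7 9)(1 2 8 5)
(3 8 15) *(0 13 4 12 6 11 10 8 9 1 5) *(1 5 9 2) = (0 13 4 12 6 11 10 8 15 3 2 1 9 5) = [13, 9, 1, 2, 12, 0, 11, 7, 15, 5, 8, 10, 6, 4, 14, 3]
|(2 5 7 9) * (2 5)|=3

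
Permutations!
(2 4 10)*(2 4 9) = [0, 1, 9, 3, 10, 5, 6, 7, 8, 2, 4] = (2 9)(4 10)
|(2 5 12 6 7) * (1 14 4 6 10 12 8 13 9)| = 10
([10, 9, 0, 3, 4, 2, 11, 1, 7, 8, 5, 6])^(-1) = (0 2 5 10)(1 7 8 9)(6 11)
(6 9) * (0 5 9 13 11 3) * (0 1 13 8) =(0 5 9 6 8)(1 13 11 3) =[5, 13, 2, 1, 4, 9, 8, 7, 0, 6, 10, 3, 12, 11]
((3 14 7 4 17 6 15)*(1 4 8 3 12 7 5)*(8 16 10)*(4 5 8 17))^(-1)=(1 5)(3 8 14)(6 17 10 16 7 12 15)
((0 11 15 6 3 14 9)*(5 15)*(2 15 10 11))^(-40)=(0 15 3 9 2 6 14)(5 11 10)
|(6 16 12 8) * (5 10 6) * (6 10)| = 5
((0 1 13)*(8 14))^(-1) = (0 13 1)(8 14)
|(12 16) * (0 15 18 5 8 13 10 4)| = |(0 15 18 5 8 13 10 4)(12 16)| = 8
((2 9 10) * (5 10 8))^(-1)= ((2 9 8 5 10))^(-1)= (2 10 5 8 9)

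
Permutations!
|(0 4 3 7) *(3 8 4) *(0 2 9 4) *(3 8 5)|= 6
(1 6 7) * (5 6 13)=[0, 13, 2, 3, 4, 6, 7, 1, 8, 9, 10, 11, 12, 5]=(1 13 5 6 7)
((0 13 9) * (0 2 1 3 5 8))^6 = ((0 13 9 2 1 3 5 8))^6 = (0 5 1 9)(2 13 8 3)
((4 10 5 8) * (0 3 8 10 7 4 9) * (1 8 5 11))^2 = ((0 3 5 10 11 1 8 9)(4 7))^2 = (0 5 11 8)(1 9 3 10)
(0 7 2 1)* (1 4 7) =(0 1)(2 4 7) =[1, 0, 4, 3, 7, 5, 6, 2]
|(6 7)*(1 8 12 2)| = 4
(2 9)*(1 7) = (1 7)(2 9) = [0, 7, 9, 3, 4, 5, 6, 1, 8, 2]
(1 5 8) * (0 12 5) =(0 12 5 8 1) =[12, 0, 2, 3, 4, 8, 6, 7, 1, 9, 10, 11, 5]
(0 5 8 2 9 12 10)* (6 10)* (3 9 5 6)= (0 6 10)(2 5 8)(3 9 12)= [6, 1, 5, 9, 4, 8, 10, 7, 2, 12, 0, 11, 3]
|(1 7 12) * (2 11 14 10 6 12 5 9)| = 10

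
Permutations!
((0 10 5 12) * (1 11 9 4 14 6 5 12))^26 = ((0 10 12)(1 11 9 4 14 6 5))^26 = (0 12 10)(1 6 4 11 5 14 9)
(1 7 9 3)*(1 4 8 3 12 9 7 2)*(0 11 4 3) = (0 11 4 8)(1 2)(9 12) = [11, 2, 1, 3, 8, 5, 6, 7, 0, 12, 10, 4, 9]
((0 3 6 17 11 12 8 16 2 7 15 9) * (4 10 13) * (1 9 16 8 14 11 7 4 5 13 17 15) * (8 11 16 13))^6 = ((0 3 6 15 13 5 8 11 12 14 16 2 4 10 17 7 1 9))^6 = (0 8 4)(1 13 16)(2 9 5)(3 11 10)(6 12 17)(7 15 14)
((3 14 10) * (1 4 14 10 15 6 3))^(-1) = ((1 4 14 15 6 3 10))^(-1) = (1 10 3 6 15 14 4)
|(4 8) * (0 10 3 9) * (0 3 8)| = |(0 10 8 4)(3 9)| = 4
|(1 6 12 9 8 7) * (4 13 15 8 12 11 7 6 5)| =18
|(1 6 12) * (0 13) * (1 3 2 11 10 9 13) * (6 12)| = |(0 1 12 3 2 11 10 9 13)| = 9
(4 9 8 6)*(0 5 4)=(0 5 4 9 8 6)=[5, 1, 2, 3, 9, 4, 0, 7, 6, 8]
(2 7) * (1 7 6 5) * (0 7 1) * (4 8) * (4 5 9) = (0 7 2 6 9 4 8 5) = [7, 1, 6, 3, 8, 0, 9, 2, 5, 4]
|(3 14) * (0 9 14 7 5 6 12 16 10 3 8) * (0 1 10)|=12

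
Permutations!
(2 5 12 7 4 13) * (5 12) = (2 12 7 4 13) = [0, 1, 12, 3, 13, 5, 6, 4, 8, 9, 10, 11, 7, 2]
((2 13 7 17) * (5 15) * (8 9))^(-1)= ((2 13 7 17)(5 15)(8 9))^(-1)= (2 17 7 13)(5 15)(8 9)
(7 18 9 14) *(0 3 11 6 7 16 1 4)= (0 3 11 6 7 18 9 14 16 1 4)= [3, 4, 2, 11, 0, 5, 7, 18, 8, 14, 10, 6, 12, 13, 16, 15, 1, 17, 9]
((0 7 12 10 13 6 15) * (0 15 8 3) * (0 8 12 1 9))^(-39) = (15)(0 7 1 9)(3 8)(6 12 10 13)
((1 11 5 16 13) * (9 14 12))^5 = (16)(9 12 14)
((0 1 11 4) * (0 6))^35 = (11) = ((0 1 11 4 6))^35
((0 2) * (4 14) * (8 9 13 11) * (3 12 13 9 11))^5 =(0 2)(3 13 12)(4 14)(8 11)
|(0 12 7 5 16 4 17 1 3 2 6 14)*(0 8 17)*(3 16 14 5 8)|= |(0 12 7 8 17 1 16 4)(2 6 5 14 3)|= 40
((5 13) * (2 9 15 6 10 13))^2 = (2 15 10 5 9 6 13)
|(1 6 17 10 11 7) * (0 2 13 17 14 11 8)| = |(0 2 13 17 10 8)(1 6 14 11 7)| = 30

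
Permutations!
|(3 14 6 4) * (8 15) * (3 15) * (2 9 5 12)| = |(2 9 5 12)(3 14 6 4 15 8)| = 12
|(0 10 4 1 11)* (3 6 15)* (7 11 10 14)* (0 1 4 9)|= |(0 14 7 11 1 10 9)(3 6 15)|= 21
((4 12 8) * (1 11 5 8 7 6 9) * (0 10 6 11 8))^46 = ((0 10 6 9 1 8 4 12 7 11 5))^46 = (0 6 1 4 7 5 10 9 8 12 11)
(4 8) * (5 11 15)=(4 8)(5 11 15)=[0, 1, 2, 3, 8, 11, 6, 7, 4, 9, 10, 15, 12, 13, 14, 5]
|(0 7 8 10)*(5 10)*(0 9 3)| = 7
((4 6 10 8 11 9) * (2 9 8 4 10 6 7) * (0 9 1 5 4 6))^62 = ((0 9 10 6)(1 5 4 7 2)(8 11))^62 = (11)(0 10)(1 4 2 5 7)(6 9)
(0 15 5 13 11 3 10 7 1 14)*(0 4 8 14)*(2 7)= (0 15 5 13 11 3 10 2 7 1)(4 8 14)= [15, 0, 7, 10, 8, 13, 6, 1, 14, 9, 2, 3, 12, 11, 4, 5]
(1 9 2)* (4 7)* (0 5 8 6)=(0 5 8 6)(1 9 2)(4 7)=[5, 9, 1, 3, 7, 8, 0, 4, 6, 2]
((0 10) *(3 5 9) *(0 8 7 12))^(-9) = (0 10 8 7 12)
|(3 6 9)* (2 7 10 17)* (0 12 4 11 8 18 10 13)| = |(0 12 4 11 8 18 10 17 2 7 13)(3 6 9)| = 33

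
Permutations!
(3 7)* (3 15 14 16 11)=(3 7 15 14 16 11)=[0, 1, 2, 7, 4, 5, 6, 15, 8, 9, 10, 3, 12, 13, 16, 14, 11]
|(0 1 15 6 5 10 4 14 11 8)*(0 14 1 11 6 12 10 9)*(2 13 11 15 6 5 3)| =15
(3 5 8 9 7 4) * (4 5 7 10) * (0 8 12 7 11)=(0 8 9 10 4 3 11)(5 12 7)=[8, 1, 2, 11, 3, 12, 6, 5, 9, 10, 4, 0, 7]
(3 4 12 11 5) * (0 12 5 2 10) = [12, 1, 10, 4, 5, 3, 6, 7, 8, 9, 0, 2, 11] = (0 12 11 2 10)(3 4 5)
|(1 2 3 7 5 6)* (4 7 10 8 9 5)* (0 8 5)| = 6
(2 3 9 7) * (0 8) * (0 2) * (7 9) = (9)(0 8 2 3 7) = [8, 1, 3, 7, 4, 5, 6, 0, 2, 9]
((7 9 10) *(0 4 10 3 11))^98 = (11)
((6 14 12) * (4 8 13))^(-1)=((4 8 13)(6 14 12))^(-1)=(4 13 8)(6 12 14)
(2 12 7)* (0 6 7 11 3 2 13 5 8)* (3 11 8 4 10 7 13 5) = (0 6 13 3 2 12 8)(4 10 7 5) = [6, 1, 12, 2, 10, 4, 13, 5, 0, 9, 7, 11, 8, 3]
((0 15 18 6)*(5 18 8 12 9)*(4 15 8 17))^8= ((0 8 12 9 5 18 6)(4 15 17))^8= (0 8 12 9 5 18 6)(4 17 15)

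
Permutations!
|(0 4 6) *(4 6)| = 2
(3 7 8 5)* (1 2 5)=(1 2 5 3 7 8)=[0, 2, 5, 7, 4, 3, 6, 8, 1]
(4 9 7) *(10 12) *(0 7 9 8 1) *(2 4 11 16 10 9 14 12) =(0 7 11 16 10 2 4 8 1)(9 14 12) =[7, 0, 4, 3, 8, 5, 6, 11, 1, 14, 2, 16, 9, 13, 12, 15, 10]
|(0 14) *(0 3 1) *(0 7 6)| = 6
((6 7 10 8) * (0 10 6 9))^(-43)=(0 10 8 9)(6 7)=((0 10 8 9)(6 7))^(-43)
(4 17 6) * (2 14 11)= (2 14 11)(4 17 6)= [0, 1, 14, 3, 17, 5, 4, 7, 8, 9, 10, 2, 12, 13, 11, 15, 16, 6]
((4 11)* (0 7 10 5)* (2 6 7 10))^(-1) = ((0 10 5)(2 6 7)(4 11))^(-1) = (0 5 10)(2 7 6)(4 11)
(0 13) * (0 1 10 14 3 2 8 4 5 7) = [13, 10, 8, 2, 5, 7, 6, 0, 4, 9, 14, 11, 12, 1, 3] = (0 13 1 10 14 3 2 8 4 5 7)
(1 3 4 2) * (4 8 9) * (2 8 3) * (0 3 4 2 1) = [3, 1, 0, 4, 8, 5, 6, 7, 9, 2] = (0 3 4 8 9 2)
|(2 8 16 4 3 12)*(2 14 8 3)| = 7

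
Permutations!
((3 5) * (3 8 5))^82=(8)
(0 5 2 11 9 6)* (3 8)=(0 5 2 11 9 6)(3 8)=[5, 1, 11, 8, 4, 2, 0, 7, 3, 6, 10, 9]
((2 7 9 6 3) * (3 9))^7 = ((2 7 3)(6 9))^7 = (2 7 3)(6 9)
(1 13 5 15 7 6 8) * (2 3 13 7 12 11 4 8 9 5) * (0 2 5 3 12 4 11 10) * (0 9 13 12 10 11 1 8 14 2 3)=(0 3 12 11 1 7 6 13 5 15 4 14 2 10 9)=[3, 7, 10, 12, 14, 15, 13, 6, 8, 0, 9, 1, 11, 5, 2, 4]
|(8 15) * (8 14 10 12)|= |(8 15 14 10 12)|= 5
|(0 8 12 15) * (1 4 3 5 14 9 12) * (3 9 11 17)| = |(0 8 1 4 9 12 15)(3 5 14 11 17)| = 35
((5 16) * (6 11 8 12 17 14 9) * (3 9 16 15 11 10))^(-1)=((3 9 6 10)(5 15 11 8 12 17 14 16))^(-1)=(3 10 6 9)(5 16 14 17 12 8 11 15)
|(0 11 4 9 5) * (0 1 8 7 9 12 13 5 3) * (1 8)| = |(0 11 4 12 13 5 8 7 9 3)| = 10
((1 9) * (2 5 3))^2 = ((1 9)(2 5 3))^2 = (9)(2 3 5)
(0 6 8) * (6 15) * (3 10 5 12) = (0 15 6 8)(3 10 5 12) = [15, 1, 2, 10, 4, 12, 8, 7, 0, 9, 5, 11, 3, 13, 14, 6]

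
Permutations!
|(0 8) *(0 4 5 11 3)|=|(0 8 4 5 11 3)|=6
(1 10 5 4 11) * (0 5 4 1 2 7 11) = (0 5 1 10 4)(2 7 11) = [5, 10, 7, 3, 0, 1, 6, 11, 8, 9, 4, 2]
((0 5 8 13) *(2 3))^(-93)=((0 5 8 13)(2 3))^(-93)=(0 13 8 5)(2 3)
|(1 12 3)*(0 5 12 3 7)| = 4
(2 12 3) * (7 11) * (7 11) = (2 12 3) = [0, 1, 12, 2, 4, 5, 6, 7, 8, 9, 10, 11, 3]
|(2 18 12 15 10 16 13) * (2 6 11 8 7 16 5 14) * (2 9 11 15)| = |(2 18 12)(5 14 9 11 8 7 16 13 6 15 10)| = 33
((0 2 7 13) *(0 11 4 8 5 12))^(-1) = ((0 2 7 13 11 4 8 5 12))^(-1) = (0 12 5 8 4 11 13 7 2)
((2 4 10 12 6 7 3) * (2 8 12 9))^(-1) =((2 4 10 9)(3 8 12 6 7))^(-1) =(2 9 10 4)(3 7 6 12 8)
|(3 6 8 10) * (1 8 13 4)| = |(1 8 10 3 6 13 4)| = 7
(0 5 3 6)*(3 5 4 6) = (0 4 6) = [4, 1, 2, 3, 6, 5, 0]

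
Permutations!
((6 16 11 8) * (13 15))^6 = (6 11)(8 16)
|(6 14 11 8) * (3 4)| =4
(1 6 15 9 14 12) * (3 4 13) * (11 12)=(1 6 15 9 14 11 12)(3 4 13)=[0, 6, 2, 4, 13, 5, 15, 7, 8, 14, 10, 12, 1, 3, 11, 9]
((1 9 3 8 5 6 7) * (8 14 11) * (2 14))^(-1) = (1 7 6 5 8 11 14 2 3 9)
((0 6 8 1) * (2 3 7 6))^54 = (0 8 7 2 1 6 3)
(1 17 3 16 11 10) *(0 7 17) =(0 7 17 3 16 11 10 1) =[7, 0, 2, 16, 4, 5, 6, 17, 8, 9, 1, 10, 12, 13, 14, 15, 11, 3]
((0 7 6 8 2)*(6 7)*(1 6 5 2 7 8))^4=((0 5 2)(1 6)(7 8))^4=(8)(0 5 2)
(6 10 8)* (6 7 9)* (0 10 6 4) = [10, 1, 2, 3, 0, 5, 6, 9, 7, 4, 8] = (0 10 8 7 9 4)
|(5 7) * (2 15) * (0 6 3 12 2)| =6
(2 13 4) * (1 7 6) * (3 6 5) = [0, 7, 13, 6, 2, 3, 1, 5, 8, 9, 10, 11, 12, 4] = (1 7 5 3 6)(2 13 4)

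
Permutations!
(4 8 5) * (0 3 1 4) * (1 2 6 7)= (0 3 2 6 7 1 4 8 5)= [3, 4, 6, 2, 8, 0, 7, 1, 5]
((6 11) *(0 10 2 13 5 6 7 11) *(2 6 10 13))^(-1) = ((0 13 5 10 6)(7 11))^(-1) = (0 6 10 5 13)(7 11)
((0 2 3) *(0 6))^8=((0 2 3 6))^8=(6)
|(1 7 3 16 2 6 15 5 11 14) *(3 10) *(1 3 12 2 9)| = 13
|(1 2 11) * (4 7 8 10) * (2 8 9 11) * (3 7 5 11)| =|(1 8 10 4 5 11)(3 7 9)| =6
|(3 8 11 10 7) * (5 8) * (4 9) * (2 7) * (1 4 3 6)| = 11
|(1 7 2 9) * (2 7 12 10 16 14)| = 7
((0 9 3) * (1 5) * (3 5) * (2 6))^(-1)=((0 9 5 1 3)(2 6))^(-1)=(0 3 1 5 9)(2 6)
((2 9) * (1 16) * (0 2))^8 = ((0 2 9)(1 16))^8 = (16)(0 9 2)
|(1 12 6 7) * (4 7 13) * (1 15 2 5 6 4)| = |(1 12 4 7 15 2 5 6 13)| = 9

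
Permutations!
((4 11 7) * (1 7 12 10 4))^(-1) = ((1 7)(4 11 12 10))^(-1) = (1 7)(4 10 12 11)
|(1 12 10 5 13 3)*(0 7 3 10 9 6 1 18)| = |(0 7 3 18)(1 12 9 6)(5 13 10)| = 12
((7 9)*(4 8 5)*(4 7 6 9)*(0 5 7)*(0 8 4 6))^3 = (0 7)(5 6)(8 9)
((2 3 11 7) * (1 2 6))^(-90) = ((1 2 3 11 7 6))^(-90) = (11)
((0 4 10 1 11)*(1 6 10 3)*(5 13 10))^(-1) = (0 11 1 3 4)(5 6 10 13)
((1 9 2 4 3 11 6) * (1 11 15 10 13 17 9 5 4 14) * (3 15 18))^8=(18)(1 2 17 10 4)(5 14 9 13 15)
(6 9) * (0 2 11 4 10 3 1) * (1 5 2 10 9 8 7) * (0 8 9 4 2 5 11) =(0 10 3 11 2)(1 8 7)(6 9) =[10, 8, 0, 11, 4, 5, 9, 1, 7, 6, 3, 2]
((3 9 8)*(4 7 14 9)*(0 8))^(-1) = ((0 8 3 4 7 14 9))^(-1) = (0 9 14 7 4 3 8)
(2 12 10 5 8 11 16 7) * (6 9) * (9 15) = [0, 1, 12, 3, 4, 8, 15, 2, 11, 6, 5, 16, 10, 13, 14, 9, 7] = (2 12 10 5 8 11 16 7)(6 15 9)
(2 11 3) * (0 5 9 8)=(0 5 9 8)(2 11 3)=[5, 1, 11, 2, 4, 9, 6, 7, 0, 8, 10, 3]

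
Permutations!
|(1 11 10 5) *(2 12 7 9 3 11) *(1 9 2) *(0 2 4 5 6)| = 11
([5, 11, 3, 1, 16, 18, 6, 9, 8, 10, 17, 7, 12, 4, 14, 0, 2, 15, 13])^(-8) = (0 3 15 2 17 16 10 4 9 13 7 18 11 5 1)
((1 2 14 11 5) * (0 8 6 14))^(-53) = (0 14 1 8 11 2 6 5)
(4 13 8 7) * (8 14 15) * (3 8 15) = (15)(3 8 7 4 13 14) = [0, 1, 2, 8, 13, 5, 6, 4, 7, 9, 10, 11, 12, 14, 3, 15]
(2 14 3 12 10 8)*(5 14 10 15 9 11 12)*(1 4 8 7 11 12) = (1 4 8 2 10 7 11)(3 5 14)(9 12 15) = [0, 4, 10, 5, 8, 14, 6, 11, 2, 12, 7, 1, 15, 13, 3, 9]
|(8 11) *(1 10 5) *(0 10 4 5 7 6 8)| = 6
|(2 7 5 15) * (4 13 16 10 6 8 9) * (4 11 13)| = |(2 7 5 15)(6 8 9 11 13 16 10)| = 28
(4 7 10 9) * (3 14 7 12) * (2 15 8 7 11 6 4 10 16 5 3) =(2 15 8 7 16 5 3 14 11 6 4 12)(9 10) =[0, 1, 15, 14, 12, 3, 4, 16, 7, 10, 9, 6, 2, 13, 11, 8, 5]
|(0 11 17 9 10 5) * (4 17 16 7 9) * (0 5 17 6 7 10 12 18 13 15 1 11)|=13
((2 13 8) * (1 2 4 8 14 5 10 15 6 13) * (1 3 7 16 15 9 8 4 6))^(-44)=((1 2 3 7 16 15)(5 10 9 8 6 13 14))^(-44)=(1 16 3)(2 15 7)(5 13 8 10 14 6 9)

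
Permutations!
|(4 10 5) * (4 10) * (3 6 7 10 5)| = 4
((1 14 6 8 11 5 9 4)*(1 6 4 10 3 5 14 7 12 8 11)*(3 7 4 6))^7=((1 4 3 5 9 10 7 12 8)(6 11 14))^7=(1 12 10 5 4 8 7 9 3)(6 11 14)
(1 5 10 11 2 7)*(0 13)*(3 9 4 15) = (0 13)(1 5 10 11 2 7)(3 9 4 15) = [13, 5, 7, 9, 15, 10, 6, 1, 8, 4, 11, 2, 12, 0, 14, 3]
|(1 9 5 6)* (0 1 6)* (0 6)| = |(0 1 9 5 6)| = 5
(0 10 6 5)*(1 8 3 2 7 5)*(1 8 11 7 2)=(0 10 6 8 3 1 11 7 5)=[10, 11, 2, 1, 4, 0, 8, 5, 3, 9, 6, 7]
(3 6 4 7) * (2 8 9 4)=(2 8 9 4 7 3 6)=[0, 1, 8, 6, 7, 5, 2, 3, 9, 4]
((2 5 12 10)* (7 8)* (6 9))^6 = ((2 5 12 10)(6 9)(7 8))^6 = (2 12)(5 10)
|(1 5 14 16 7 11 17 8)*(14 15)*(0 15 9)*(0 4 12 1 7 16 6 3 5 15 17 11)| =|(0 17 8 7)(1 15 14 6 3 5 9 4 12)| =36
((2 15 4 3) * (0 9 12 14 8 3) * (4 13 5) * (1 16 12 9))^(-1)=(0 4 5 13 15 2 3 8 14 12 16 1)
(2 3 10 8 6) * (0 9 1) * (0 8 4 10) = (0 9 1 8 6 2 3)(4 10) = [9, 8, 3, 0, 10, 5, 2, 7, 6, 1, 4]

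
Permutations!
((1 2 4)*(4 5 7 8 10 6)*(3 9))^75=(1 7 6 2 8 4 5 10)(3 9)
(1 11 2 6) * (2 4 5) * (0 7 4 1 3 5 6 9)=(0 7 4 6 3 5 2 9)(1 11)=[7, 11, 9, 5, 6, 2, 3, 4, 8, 0, 10, 1]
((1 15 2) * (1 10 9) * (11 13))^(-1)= (1 9 10 2 15)(11 13)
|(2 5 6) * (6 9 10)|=|(2 5 9 10 6)|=5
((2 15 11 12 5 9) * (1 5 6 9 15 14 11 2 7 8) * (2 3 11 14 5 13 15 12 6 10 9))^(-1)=(1 8 7 9 10 12 5 2 6 11 3 15 13)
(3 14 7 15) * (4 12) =(3 14 7 15)(4 12) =[0, 1, 2, 14, 12, 5, 6, 15, 8, 9, 10, 11, 4, 13, 7, 3]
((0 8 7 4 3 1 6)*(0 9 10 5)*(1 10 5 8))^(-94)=((0 1 6 9 5)(3 10 8 7 4))^(-94)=(0 1 6 9 5)(3 10 8 7 4)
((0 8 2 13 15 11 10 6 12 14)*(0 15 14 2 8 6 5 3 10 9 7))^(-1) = (0 7 9 11 15 14 13 2 12 6)(3 5 10)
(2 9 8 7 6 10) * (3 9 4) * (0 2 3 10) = (0 2 4 10 3 9 8 7 6) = [2, 1, 4, 9, 10, 5, 0, 6, 7, 8, 3]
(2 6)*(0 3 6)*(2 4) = [3, 1, 0, 6, 2, 5, 4] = (0 3 6 4 2)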